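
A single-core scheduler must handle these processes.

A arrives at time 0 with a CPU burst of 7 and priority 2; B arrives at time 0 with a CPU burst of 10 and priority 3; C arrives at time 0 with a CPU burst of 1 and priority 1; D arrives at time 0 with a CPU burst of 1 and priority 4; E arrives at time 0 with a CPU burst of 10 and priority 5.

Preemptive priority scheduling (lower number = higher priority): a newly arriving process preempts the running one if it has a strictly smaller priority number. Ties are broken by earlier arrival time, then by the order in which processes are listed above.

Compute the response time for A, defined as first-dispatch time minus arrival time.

Timeline: | C 0-1 | A 1-8 | B 8-18 | D 18-19 | E 19-29 |
Completion: A=8  B=18  C=1  D=19  E=29
Response(A) = first start − arrival = 1 − 0 = 1

1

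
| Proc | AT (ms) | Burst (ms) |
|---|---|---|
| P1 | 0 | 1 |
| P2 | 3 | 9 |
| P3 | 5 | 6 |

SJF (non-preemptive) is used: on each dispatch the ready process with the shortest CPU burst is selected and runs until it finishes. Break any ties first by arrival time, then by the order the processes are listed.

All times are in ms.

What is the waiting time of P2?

Timeline: | P1 0-1 | idle 1-3 | P2 3-12 | P3 12-18 |
Completion: P1=1  P2=12  P3=18
Turnaround (C−A): P1=1  P2=9  P3=13
Waiting(P2) = turnaround − burst = 9 − 9 = 0

0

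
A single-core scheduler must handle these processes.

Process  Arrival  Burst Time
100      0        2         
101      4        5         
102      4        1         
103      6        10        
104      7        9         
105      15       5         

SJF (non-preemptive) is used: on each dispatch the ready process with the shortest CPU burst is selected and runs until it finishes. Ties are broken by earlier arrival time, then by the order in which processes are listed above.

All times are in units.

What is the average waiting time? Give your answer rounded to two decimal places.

4.33

Timeline: | 100 0-2 | idle 2-4 | 102 4-5 | 101 5-10 | 104 10-19 | 105 19-24 | 103 24-34 |
Completion: 100=2  101=10  102=5  103=34  104=19  105=24
Waiting times: 100=0, 101=1, 102=0, 103=18, 104=3, 105=4
Average waiting = (0+1+0+18+3+4) / 6 = 26/6 = 4.33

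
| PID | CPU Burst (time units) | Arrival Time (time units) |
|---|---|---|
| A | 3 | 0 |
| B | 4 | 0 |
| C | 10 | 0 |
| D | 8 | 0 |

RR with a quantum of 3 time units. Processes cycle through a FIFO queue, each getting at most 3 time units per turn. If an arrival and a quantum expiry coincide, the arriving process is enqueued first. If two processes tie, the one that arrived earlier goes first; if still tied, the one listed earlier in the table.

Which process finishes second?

B

Timeline: | A 0-3 | B 3-6 | C 6-9 | D 9-12 | B 12-13 | C 13-16 | D 16-19 | C 19-22 | D 22-24 | C 24-25 |
Completion: A=3  B=13  C=25  D=24
Finish order: A → B → D → C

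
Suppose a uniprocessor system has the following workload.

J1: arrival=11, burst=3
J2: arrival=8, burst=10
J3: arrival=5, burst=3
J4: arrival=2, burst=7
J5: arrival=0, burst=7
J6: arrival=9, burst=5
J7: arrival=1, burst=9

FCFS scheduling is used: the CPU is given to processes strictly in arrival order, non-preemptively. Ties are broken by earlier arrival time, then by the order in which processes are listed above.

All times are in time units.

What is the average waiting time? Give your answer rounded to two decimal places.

Gantt: | J5 0-7 | J7 7-16 | J4 16-23 | J3 23-26 | J2 26-36 | J6 36-41 | J1 41-44 |
Completion: J1=44  J2=36  J3=26  J4=23  J5=7  J6=41  J7=16
Turnaround (C−A): J1=33  J2=28  J3=21  J4=21  J5=7  J6=32  J7=15
Waiting times: J1=30, J2=18, J3=18, J4=14, J5=0, J6=27, J7=6
Average waiting = (30+18+18+14+0+27+6) / 7 = 113/7 = 16.14

16.14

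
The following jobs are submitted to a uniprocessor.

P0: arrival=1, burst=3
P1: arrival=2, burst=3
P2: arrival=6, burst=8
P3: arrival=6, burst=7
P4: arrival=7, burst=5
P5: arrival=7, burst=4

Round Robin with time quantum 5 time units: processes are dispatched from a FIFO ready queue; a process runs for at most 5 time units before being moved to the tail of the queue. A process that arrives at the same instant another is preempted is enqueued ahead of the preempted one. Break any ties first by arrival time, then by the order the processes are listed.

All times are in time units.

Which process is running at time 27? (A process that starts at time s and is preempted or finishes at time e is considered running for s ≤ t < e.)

Schedule: | idle 0-1 | P0 1-4 | P1 4-7 | P2 7-12 | P3 12-17 | P4 17-22 | P5 22-26 | P2 26-29 | P3 29-31 |
Completion: P0=4  P1=7  P2=29  P3=31  P4=22  P5=26
Turnaround (C−A): P0=3  P1=5  P2=23  P3=25  P4=15  P5=19

P2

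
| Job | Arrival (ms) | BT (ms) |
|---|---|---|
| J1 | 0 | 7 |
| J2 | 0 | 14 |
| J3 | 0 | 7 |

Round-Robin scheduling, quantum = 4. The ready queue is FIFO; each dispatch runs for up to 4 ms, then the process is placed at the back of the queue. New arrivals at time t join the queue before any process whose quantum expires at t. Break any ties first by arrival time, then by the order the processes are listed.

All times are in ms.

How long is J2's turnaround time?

28

Gantt: | J1 0-4 | J2 4-8 | J3 8-12 | J1 12-15 | J2 15-19 | J3 19-22 | J2 22-28 |
Completion: J1=15  J2=28  J3=22
Turnaround (C−A): J1=15  J2=28  J3=22
Turnaround(J2) = completion − arrival = 28 − 0 = 28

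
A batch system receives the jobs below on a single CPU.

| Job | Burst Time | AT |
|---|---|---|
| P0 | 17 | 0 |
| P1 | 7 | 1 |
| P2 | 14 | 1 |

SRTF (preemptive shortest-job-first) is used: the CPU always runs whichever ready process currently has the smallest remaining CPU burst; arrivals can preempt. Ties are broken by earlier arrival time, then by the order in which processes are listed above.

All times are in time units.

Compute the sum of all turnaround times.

66

Gantt: | P0 0-1 | P1 1-8 | P2 8-22 | P0 22-38 |
Completion: P0=38  P1=8  P2=22
Turnaround = completion − arrival: P0=38, P1=7, P2=21
Total turnaround = 38 + 7 + 21 = 66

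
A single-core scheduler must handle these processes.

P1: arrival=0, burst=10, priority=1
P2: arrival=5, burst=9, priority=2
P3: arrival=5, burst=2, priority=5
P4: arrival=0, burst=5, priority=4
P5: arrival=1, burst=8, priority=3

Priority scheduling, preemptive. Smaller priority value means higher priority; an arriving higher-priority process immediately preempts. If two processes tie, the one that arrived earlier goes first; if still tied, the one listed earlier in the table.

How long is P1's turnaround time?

Schedule: | P1 0-10 | P2 10-19 | P5 19-27 | P4 27-32 | P3 32-34 |
Completion: P1=10  P2=19  P3=34  P4=32  P5=27
Turnaround (C−A): P1=10  P2=14  P3=29  P4=32  P5=26
Turnaround(P1) = completion − arrival = 10 − 0 = 10

10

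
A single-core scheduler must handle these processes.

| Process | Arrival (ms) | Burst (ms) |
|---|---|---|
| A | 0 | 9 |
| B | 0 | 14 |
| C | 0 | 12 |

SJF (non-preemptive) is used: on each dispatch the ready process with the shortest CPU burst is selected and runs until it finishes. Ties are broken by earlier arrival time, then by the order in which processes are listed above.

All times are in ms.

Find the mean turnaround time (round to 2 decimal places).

21.67

Gantt: | A 0-9 | C 9-21 | B 21-35 |
Completion: A=9  B=35  C=21
Turnaround (C−A): A=9  B=35  C=21
Turnaround times: A=9, B=35, C=21
Average turnaround = (9+35+21) / 3 = 65/3 = 21.67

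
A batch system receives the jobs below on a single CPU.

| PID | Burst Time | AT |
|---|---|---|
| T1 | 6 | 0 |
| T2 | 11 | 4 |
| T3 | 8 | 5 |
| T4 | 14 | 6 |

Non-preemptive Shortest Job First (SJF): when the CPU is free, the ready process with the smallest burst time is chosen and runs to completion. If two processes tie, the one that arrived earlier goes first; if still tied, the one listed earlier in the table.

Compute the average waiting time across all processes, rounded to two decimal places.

7.50

Gantt: | T1 0-6 | T3 6-14 | T2 14-25 | T4 25-39 |
Completion: T1=6  T2=25  T3=14  T4=39
Waiting times: T1=0, T2=10, T3=1, T4=19
Average waiting = (0+10+1+19) / 4 = 30/4 = 7.50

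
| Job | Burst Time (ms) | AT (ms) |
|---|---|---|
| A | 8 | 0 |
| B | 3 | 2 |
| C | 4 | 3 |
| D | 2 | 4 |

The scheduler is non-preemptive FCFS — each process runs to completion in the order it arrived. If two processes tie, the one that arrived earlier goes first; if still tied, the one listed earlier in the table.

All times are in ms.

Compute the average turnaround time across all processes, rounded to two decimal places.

10.50

Gantt: | A 0-8 | B 8-11 | C 11-15 | D 15-17 |
Completion: A=8  B=11  C=15  D=17
Turnaround (C−A): A=8  B=9  C=12  D=13
Turnaround times: A=8, B=9, C=12, D=13
Average turnaround = (8+9+12+13) / 4 = 42/4 = 10.50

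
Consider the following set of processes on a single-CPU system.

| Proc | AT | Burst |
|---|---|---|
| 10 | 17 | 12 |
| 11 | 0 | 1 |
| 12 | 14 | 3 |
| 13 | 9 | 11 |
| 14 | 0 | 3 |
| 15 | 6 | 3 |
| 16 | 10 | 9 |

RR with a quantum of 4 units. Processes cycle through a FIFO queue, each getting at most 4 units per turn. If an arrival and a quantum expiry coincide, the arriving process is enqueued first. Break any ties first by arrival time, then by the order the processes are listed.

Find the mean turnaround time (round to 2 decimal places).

14.43

Timeline: | 11 0-1 | 14 1-4 | idle 4-6 | 15 6-9 | 13 9-13 | 16 13-17 | 13 17-21 | 12 21-24 | 10 24-28 | 16 28-32 | 13 32-35 | 10 35-39 | 16 39-40 | 10 40-44 |
Completion: 10=44  11=1  12=24  13=35  14=4  15=9  16=40
Turnaround times: 10=27, 11=1, 12=10, 13=26, 14=4, 15=3, 16=30
Average turnaround = (27+1+10+26+4+3+30) / 7 = 101/7 = 14.43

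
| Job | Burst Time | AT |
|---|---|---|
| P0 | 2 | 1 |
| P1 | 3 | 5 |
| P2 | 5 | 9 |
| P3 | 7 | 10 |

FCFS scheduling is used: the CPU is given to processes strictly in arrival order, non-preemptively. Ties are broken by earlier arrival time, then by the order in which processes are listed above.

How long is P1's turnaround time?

3

Gantt: | idle 0-1 | P0 1-3 | idle 3-5 | P1 5-8 | idle 8-9 | P2 9-14 | P3 14-21 |
Completion: P0=3  P1=8  P2=14  P3=21
Turnaround (C−A): P0=2  P1=3  P2=5  P3=11
Turnaround(P1) = completion − arrival = 8 − 5 = 3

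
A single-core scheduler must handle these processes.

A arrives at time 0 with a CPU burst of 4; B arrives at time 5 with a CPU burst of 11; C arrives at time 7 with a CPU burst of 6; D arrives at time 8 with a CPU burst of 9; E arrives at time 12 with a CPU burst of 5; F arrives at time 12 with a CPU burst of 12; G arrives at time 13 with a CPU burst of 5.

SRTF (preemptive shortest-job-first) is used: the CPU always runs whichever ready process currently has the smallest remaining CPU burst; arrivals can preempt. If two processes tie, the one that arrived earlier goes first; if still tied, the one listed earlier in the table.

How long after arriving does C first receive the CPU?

0

Timeline: | A 0-4 | idle 4-5 | B 5-7 | C 7-13 | E 13-18 | G 18-23 | B 23-32 | D 32-41 | F 41-53 |
Completion: A=4  B=32  C=13  D=41  E=18  F=53  G=23
Turnaround (C−A): A=4  B=27  C=6  D=33  E=6  F=41  G=10
Response(C) = first start − arrival = 7 − 7 = 0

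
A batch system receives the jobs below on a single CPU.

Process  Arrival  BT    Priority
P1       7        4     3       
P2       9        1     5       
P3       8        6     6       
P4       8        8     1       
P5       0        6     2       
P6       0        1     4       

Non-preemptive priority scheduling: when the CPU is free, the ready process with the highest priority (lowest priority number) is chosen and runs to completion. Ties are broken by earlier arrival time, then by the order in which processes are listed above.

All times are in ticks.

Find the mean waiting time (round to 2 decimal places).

Timeline: | P5 0-6 | P6 6-7 | P1 7-11 | P4 11-19 | P2 19-20 | P3 20-26 |
Completion: P1=11  P2=20  P3=26  P4=19  P5=6  P6=7
Turnaround (C−A): P1=4  P2=11  P3=18  P4=11  P5=6  P6=7
Waiting times: P1=0, P2=10, P3=12, P4=3, P5=0, P6=6
Average waiting = (0+10+12+3+0+6) / 6 = 31/6 = 5.17

5.17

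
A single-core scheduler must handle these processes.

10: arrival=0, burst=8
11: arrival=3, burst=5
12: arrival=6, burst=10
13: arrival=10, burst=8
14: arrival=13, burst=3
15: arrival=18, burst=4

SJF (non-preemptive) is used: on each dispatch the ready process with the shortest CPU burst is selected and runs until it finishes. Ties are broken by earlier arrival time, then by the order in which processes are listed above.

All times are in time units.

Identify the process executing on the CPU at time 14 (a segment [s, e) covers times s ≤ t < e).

14

Timeline: | 10 0-8 | 11 8-13 | 14 13-16 | 13 16-24 | 15 24-28 | 12 28-38 |
Completion: 10=8  11=13  12=38  13=24  14=16  15=28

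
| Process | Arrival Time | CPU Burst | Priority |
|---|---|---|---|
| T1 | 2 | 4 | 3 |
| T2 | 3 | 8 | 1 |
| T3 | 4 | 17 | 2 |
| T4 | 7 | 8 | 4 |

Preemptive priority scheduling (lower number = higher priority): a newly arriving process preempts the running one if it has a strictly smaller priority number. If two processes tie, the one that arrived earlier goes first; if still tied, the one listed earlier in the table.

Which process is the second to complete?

Timeline: | idle 0-2 | T1 2-3 | T2 3-11 | T3 11-28 | T1 28-31 | T4 31-39 |
Completion: T1=31  T2=11  T3=28  T4=39
Finish order: T2 → T3 → T1 → T4

T3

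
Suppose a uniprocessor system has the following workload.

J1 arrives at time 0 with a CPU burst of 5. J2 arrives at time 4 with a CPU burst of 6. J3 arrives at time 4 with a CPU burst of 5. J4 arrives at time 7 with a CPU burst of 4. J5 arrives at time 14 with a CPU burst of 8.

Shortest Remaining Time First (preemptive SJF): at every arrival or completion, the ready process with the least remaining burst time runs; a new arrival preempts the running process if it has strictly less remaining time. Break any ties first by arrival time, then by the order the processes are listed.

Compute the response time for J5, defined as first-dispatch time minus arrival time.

Gantt: | J1 0-5 | J3 5-10 | J4 10-14 | J2 14-20 | J5 20-28 |
Completion: J1=5  J2=20  J3=10  J4=14  J5=28
Turnaround (C−A): J1=5  J2=16  J3=6  J4=7  J5=14
Response(J5) = first start − arrival = 20 − 14 = 6

6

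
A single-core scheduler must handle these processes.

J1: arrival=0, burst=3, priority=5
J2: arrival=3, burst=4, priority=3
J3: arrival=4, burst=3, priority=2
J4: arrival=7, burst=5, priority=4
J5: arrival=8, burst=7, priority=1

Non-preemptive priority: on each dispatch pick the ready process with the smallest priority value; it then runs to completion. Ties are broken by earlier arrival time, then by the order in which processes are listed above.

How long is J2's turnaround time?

4

Schedule: | J1 0-3 | J2 3-7 | J3 7-10 | J5 10-17 | J4 17-22 |
Completion: J1=3  J2=7  J3=10  J4=22  J5=17
Turnaround (C−A): J1=3  J2=4  J3=6  J4=15  J5=9
Turnaround(J2) = completion − arrival = 7 − 3 = 4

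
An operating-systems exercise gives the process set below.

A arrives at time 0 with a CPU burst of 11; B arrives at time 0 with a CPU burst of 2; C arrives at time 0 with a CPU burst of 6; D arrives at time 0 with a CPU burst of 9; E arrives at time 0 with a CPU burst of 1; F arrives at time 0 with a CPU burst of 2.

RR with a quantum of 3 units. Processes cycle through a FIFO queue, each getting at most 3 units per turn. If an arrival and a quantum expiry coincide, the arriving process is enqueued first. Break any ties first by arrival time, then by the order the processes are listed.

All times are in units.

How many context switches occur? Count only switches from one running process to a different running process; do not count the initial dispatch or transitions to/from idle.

11

Schedule: | A 0-3 | B 3-5 | C 5-8 | D 8-11 | E 11-12 | F 12-14 | A 14-17 | C 17-20 | D 20-23 | A 23-26 | D 26-29 | A 29-31 |
Completion: A=31  B=5  C=20  D=29  E=12  F=14
Turnaround (C−A): A=31  B=5  C=20  D=29  E=12  F=14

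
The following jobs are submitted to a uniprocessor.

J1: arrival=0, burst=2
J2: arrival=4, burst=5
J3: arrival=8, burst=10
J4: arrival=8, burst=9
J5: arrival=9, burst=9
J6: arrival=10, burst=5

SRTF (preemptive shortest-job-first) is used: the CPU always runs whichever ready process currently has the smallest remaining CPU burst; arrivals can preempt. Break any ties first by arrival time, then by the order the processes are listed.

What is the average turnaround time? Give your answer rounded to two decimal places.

Gantt: | J1 0-2 | idle 2-4 | J2 4-9 | J4 9-10 | J6 10-15 | J4 15-23 | J5 23-32 | J3 32-42 |
Completion: J1=2  J2=9  J3=42  J4=23  J5=32  J6=15
Turnaround times: J1=2, J2=5, J3=34, J4=15, J5=23, J6=5
Average turnaround = (2+5+34+15+23+5) / 6 = 84/6 = 14.00

14.00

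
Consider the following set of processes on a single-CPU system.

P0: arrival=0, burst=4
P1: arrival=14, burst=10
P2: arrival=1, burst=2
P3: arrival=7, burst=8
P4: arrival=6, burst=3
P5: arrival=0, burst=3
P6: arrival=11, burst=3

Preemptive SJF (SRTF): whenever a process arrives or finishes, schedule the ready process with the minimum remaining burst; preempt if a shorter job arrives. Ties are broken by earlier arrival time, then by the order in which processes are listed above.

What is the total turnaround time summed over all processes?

61

Timeline: | P5 0-3 | P2 3-5 | P0 5-9 | P4 9-12 | P6 12-15 | P3 15-23 | P1 23-33 |
Completion: P0=9  P1=33  P2=5  P3=23  P4=12  P5=3  P6=15
Turnaround (C−A): P0=9  P1=19  P2=4  P3=16  P4=6  P5=3  P6=4
Turnaround = completion − arrival: P0=9, P1=19, P2=4, P3=16, P4=6, P5=3, P6=4
Total turnaround = 9 + 19 + 4 + 16 + 6 + 3 + 4 = 61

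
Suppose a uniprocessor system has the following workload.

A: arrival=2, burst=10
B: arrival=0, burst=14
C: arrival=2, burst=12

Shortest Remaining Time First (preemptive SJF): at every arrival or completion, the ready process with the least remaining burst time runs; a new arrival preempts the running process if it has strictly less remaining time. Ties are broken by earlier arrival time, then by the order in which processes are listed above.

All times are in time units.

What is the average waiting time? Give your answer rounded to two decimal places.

Gantt: | B 0-2 | A 2-12 | B 12-24 | C 24-36 |
Completion: A=12  B=24  C=36
Turnaround (C−A): A=10  B=24  C=34
Waiting times: A=0, B=10, C=22
Average waiting = (0+10+22) / 3 = 32/3 = 10.67

10.67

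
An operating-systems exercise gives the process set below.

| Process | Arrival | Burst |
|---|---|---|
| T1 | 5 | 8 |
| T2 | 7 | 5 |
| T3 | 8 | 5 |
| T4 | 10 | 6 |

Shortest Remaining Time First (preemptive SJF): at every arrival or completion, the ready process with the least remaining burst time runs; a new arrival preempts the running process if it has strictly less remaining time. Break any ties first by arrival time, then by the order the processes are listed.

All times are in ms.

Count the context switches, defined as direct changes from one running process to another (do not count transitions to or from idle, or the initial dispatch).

4

Schedule: | idle 0-5 | T1 5-7 | T2 7-12 | T3 12-17 | T1 17-23 | T4 23-29 |
Completion: T1=23  T2=12  T3=17  T4=29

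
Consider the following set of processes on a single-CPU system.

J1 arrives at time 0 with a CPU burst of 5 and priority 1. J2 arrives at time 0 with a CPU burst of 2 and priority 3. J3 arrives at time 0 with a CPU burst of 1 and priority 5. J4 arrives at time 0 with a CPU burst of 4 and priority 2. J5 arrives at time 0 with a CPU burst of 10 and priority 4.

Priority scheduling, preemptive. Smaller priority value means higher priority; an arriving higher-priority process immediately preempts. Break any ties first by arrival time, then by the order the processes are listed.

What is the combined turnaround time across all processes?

Schedule: | J1 0-5 | J4 5-9 | J2 9-11 | J5 11-21 | J3 21-22 |
Completion: J1=5  J2=11  J3=22  J4=9  J5=21
Turnaround (C−A): J1=5  J2=11  J3=22  J4=9  J5=21
Turnaround = completion − arrival: J1=5, J2=11, J3=22, J4=9, J5=21
Total turnaround = 5 + 11 + 22 + 9 + 21 = 68

68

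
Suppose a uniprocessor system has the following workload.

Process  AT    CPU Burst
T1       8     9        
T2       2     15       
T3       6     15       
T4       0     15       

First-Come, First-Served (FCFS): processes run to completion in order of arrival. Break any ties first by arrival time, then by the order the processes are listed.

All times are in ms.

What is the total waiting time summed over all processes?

Gantt: | T4 0-15 | T2 15-30 | T3 30-45 | T1 45-54 |
Completion: T1=54  T2=30  T3=45  T4=15
Waiting = turnaround − burst: T1=37, T2=13, T3=24, T4=0
Total waiting = 37 + 13 + 24 + 0 = 74

74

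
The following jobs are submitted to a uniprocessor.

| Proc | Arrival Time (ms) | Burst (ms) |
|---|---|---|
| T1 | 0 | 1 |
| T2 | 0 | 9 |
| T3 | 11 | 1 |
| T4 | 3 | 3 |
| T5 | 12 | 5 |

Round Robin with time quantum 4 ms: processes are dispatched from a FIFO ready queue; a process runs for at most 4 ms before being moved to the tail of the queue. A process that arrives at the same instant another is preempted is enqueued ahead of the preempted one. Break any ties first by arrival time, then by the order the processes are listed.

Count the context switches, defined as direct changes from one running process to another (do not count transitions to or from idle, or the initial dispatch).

7

Timeline: | T1 0-1 | T2 1-5 | T4 5-8 | T2 8-12 | T3 12-13 | T5 13-17 | T2 17-18 | T5 18-19 |
Completion: T1=1  T2=18  T3=13  T4=8  T5=19
Turnaround (C−A): T1=1  T2=18  T3=2  T4=5  T5=7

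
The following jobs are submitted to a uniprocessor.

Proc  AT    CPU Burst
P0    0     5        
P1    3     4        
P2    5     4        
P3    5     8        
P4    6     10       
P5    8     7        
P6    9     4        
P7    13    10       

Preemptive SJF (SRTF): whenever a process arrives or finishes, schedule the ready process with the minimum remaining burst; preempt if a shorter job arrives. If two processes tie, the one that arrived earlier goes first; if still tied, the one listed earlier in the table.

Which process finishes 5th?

Timeline: | P0 0-5 | P1 5-9 | P2 9-13 | P6 13-17 | P5 17-24 | P3 24-32 | P4 32-42 | P7 42-52 |
Completion: P0=5  P1=9  P2=13  P3=32  P4=42  P5=24  P6=17  P7=52
Turnaround (C−A): P0=5  P1=6  P2=8  P3=27  P4=36  P5=16  P6=8  P7=39
Finish order: P0 → P1 → P2 → P6 → P5 → P3 → P4 → P7

P5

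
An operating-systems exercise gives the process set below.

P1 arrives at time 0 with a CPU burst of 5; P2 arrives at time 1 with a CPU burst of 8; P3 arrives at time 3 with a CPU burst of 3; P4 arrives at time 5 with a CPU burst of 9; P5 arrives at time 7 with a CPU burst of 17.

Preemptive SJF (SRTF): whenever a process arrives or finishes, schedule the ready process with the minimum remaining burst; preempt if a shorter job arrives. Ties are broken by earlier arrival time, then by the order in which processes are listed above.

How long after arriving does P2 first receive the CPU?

Timeline: | P1 0-5 | P3 5-8 | P2 8-16 | P4 16-25 | P5 25-42 |
Completion: P1=5  P2=16  P3=8  P4=25  P5=42
Response(P2) = first start − arrival = 8 − 1 = 7

7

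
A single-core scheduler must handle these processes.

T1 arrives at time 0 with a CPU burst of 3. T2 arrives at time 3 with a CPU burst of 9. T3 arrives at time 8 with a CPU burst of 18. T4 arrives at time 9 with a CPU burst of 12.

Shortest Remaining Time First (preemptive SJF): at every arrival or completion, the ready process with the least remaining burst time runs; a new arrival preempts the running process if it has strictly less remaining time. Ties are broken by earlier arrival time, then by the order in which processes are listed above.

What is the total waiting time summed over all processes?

Timeline: | T1 0-3 | T2 3-12 | T4 12-24 | T3 24-42 |
Completion: T1=3  T2=12  T3=42  T4=24
Waiting = turnaround − burst: T1=0, T2=0, T3=16, T4=3
Total waiting = 0 + 0 + 16 + 3 = 19

19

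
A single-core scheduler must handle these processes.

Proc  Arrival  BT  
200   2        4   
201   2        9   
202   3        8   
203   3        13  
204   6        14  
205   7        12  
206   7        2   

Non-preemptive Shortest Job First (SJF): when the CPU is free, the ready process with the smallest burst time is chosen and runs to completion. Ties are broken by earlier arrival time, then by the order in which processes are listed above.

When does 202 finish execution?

Schedule: | idle 0-2 | 200 2-6 | 202 6-14 | 206 14-16 | 201 16-25 | 205 25-37 | 203 37-50 | 204 50-64 |
Completion: 200=6  201=25  202=14  203=50  204=64  205=37  206=16
Turnaround (C−A): 200=4  201=23  202=11  203=47  204=58  205=30  206=9

14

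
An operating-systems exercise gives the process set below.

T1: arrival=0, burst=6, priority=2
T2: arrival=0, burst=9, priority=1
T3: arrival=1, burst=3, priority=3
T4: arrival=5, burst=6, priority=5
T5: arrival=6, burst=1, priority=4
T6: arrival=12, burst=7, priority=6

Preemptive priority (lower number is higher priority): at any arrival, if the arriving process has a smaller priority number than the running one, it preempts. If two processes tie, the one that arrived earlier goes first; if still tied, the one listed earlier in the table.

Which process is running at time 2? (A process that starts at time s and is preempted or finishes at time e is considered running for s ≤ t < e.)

T2

Gantt: | T2 0-9 | T1 9-15 | T3 15-18 | T5 18-19 | T4 19-25 | T6 25-32 |
Completion: T1=15  T2=9  T3=18  T4=25  T5=19  T6=32
Turnaround (C−A): T1=15  T2=9  T3=17  T4=20  T5=13  T6=20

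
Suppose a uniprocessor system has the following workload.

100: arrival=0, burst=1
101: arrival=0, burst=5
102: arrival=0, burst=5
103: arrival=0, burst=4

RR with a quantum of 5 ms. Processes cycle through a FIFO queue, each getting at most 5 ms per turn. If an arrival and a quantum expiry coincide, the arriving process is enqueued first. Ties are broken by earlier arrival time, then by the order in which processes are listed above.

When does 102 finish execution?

Gantt: | 100 0-1 | 101 1-6 | 102 6-11 | 103 11-15 |
Completion: 100=1  101=6  102=11  103=15
Turnaround (C−A): 100=1  101=6  102=11  103=15

11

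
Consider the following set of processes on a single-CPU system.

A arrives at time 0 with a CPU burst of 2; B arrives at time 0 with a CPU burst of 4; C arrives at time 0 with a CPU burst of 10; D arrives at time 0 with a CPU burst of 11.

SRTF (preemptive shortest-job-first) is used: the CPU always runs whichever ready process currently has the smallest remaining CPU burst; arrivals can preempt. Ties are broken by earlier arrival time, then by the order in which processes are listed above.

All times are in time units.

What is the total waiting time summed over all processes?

24

Timeline: | A 0-2 | B 2-6 | C 6-16 | D 16-27 |
Completion: A=2  B=6  C=16  D=27
Waiting = turnaround − burst: A=0, B=2, C=6, D=16
Total waiting = 0 + 2 + 6 + 16 = 24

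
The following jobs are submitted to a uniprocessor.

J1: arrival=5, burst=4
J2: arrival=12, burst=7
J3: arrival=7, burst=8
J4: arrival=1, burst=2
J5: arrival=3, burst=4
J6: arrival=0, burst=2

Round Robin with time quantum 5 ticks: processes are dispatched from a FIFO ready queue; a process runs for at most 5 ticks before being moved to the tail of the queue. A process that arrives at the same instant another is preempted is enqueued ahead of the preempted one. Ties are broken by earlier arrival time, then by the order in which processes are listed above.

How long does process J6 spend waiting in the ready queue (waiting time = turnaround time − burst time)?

Timeline: | J6 0-2 | J4 2-4 | J5 4-8 | J1 8-12 | J3 12-17 | J2 17-22 | J3 22-25 | J2 25-27 |
Completion: J1=12  J2=27  J3=25  J4=4  J5=8  J6=2
Turnaround (C−A): J1=7  J2=15  J3=18  J4=3  J5=5  J6=2
Waiting(J6) = turnaround − burst = 2 − 2 = 0

0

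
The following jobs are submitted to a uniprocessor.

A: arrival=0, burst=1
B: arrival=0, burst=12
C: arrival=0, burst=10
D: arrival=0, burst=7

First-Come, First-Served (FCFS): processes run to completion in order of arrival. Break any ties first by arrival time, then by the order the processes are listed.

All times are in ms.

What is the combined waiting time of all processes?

Gantt: | A 0-1 | B 1-13 | C 13-23 | D 23-30 |
Completion: A=1  B=13  C=23  D=30
Waiting = turnaround − burst: A=0, B=1, C=13, D=23
Total waiting = 0 + 1 + 13 + 23 = 37

37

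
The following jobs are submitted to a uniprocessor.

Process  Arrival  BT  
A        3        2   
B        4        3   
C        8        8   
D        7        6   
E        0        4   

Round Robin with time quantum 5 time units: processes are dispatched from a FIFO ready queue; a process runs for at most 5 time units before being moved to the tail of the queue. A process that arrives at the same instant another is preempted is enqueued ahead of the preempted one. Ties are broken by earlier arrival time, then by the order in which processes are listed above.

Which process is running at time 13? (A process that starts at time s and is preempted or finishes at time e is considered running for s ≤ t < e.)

D

Gantt: | E 0-4 | A 4-6 | B 6-9 | D 9-14 | C 14-19 | D 19-20 | C 20-23 |
Completion: A=6  B=9  C=23  D=20  E=4
Turnaround (C−A): A=3  B=5  C=15  D=13  E=4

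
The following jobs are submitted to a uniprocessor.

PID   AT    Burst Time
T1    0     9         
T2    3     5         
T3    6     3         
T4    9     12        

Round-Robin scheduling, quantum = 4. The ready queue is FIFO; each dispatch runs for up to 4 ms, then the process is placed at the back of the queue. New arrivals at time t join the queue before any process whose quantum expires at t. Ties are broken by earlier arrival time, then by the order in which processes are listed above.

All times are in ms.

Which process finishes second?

Schedule: | T1 0-4 | T2 4-8 | T1 8-12 | T3 12-15 | T2 15-16 | T4 16-20 | T1 20-21 | T4 21-29 |
Completion: T1=21  T2=16  T3=15  T4=29
Turnaround (C−A): T1=21  T2=13  T3=9  T4=20
Finish order: T3 → T2 → T1 → T4

T2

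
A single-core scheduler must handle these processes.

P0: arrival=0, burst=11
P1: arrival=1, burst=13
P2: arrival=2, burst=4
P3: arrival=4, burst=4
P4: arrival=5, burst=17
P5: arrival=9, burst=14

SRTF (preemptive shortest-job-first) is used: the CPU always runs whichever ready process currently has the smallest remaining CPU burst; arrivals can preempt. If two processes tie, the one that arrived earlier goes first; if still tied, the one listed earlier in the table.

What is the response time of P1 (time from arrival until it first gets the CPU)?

Timeline: | P0 0-2 | P2 2-6 | P3 6-10 | P0 10-19 | P1 19-32 | P5 32-46 | P4 46-63 |
Completion: P0=19  P1=32  P2=6  P3=10  P4=63  P5=46
Response(P1) = first start − arrival = 19 − 1 = 18

18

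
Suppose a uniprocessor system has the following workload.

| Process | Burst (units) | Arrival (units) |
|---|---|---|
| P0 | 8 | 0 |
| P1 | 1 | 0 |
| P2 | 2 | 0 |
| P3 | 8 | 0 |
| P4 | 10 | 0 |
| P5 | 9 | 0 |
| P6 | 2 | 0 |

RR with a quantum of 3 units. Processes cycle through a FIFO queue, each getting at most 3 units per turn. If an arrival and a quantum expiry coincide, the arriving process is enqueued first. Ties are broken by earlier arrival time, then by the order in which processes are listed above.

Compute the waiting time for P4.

Gantt: | P0 0-3 | P1 3-4 | P2 4-6 | P3 6-9 | P4 9-12 | P5 12-15 | P6 15-17 | P0 17-20 | P3 20-23 | P4 23-26 | P5 26-29 | P0 29-31 | P3 31-33 | P4 33-36 | P5 36-39 | P4 39-40 |
Completion: P0=31  P1=4  P2=6  P3=33  P4=40  P5=39  P6=17
Turnaround (C−A): P0=31  P1=4  P2=6  P3=33  P4=40  P5=39  P6=17
Waiting(P4) = turnaround − burst = 40 − 10 = 30

30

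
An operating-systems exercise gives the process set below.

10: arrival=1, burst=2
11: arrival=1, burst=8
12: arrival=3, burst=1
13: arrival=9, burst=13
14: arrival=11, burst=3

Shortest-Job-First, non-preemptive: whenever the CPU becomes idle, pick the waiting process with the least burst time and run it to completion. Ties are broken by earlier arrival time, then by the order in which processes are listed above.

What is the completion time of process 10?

Schedule: | idle 0-1 | 10 1-3 | 12 3-4 | 11 4-12 | 14 12-15 | 13 15-28 |
Completion: 10=3  11=12  12=4  13=28  14=15
Turnaround (C−A): 10=2  11=11  12=1  13=19  14=4

3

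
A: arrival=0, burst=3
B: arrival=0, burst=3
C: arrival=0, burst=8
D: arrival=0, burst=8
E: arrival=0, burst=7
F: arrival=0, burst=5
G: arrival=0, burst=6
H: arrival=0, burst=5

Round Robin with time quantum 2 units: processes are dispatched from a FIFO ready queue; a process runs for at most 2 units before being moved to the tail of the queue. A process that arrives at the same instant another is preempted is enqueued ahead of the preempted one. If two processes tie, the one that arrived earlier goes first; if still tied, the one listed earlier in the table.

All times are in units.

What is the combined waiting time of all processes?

237

Timeline: | A 0-2 | B 2-4 | C 4-6 | D 6-8 | E 8-10 | F 10-12 | G 12-14 | H 14-16 | A 16-17 | B 17-18 | C 18-20 | D 20-22 | E 22-24 | F 24-26 | G 26-28 | H 28-30 | C 30-32 | D 32-34 | E 34-36 | F 36-37 | G 37-39 | H 39-40 | C 40-42 | D 42-44 | E 44-45 |
Completion: A=17  B=18  C=42  D=44  E=45  F=37  G=39  H=40
Waiting = turnaround − burst: A=14, B=15, C=34, D=36, E=38, F=32, G=33, H=35
Total waiting = 14 + 15 + 34 + 36 + 38 + 32 + 33 + 35 = 237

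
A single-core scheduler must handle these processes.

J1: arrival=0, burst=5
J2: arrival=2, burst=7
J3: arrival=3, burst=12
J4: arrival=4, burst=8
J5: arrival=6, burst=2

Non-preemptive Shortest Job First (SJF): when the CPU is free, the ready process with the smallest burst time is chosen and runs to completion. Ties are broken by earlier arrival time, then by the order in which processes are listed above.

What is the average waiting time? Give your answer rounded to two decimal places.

7.60

Schedule: | J1 0-5 | J2 5-12 | J5 12-14 | J4 14-22 | J3 22-34 |
Completion: J1=5  J2=12  J3=34  J4=22  J5=14
Turnaround (C−A): J1=5  J2=10  J3=31  J4=18  J5=8
Waiting times: J1=0, J2=3, J3=19, J4=10, J5=6
Average waiting = (0+3+19+10+6) / 5 = 38/5 = 7.60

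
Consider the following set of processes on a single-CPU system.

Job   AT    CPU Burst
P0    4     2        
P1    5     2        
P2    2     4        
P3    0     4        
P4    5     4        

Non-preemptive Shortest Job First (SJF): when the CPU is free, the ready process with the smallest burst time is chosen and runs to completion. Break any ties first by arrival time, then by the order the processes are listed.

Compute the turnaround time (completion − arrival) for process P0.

2

Schedule: | P3 0-4 | P0 4-6 | P1 6-8 | P2 8-12 | P4 12-16 |
Completion: P0=6  P1=8  P2=12  P3=4  P4=16
Turnaround (C−A): P0=2  P1=3  P2=10  P3=4  P4=11
Turnaround(P0) = completion − arrival = 6 − 4 = 2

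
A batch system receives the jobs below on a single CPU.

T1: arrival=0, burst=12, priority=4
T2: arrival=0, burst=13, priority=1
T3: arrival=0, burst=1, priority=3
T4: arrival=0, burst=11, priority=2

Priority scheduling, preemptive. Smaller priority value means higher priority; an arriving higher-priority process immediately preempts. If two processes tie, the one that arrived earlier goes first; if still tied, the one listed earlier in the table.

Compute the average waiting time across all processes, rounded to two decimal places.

Timeline: | T2 0-13 | T4 13-24 | T3 24-25 | T1 25-37 |
Completion: T1=37  T2=13  T3=25  T4=24
Waiting times: T1=25, T2=0, T3=24, T4=13
Average waiting = (25+0+24+13) / 4 = 62/4 = 15.50

15.50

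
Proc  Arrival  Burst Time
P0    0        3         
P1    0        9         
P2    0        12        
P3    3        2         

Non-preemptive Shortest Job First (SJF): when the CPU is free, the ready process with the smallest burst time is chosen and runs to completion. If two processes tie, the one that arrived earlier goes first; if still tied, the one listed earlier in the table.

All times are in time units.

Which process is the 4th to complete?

P2

Timeline: | P0 0-3 | P3 3-5 | P1 5-14 | P2 14-26 |
Completion: P0=3  P1=14  P2=26  P3=5
Finish order: P0 → P3 → P1 → P2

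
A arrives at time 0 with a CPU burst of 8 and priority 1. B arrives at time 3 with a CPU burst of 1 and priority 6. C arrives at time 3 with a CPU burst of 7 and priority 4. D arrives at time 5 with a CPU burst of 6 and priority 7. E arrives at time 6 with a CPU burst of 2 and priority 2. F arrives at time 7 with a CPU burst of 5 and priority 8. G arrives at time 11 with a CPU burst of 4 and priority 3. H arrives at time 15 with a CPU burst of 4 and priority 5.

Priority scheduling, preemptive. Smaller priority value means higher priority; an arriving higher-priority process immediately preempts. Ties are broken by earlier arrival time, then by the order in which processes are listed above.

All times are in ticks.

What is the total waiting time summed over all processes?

87

Timeline: | A 0-8 | E 8-10 | C 10-11 | G 11-15 | C 15-21 | H 21-25 | B 25-26 | D 26-32 | F 32-37 |
Completion: A=8  B=26  C=21  D=32  E=10  F=37  G=15  H=25
Turnaround (C−A): A=8  B=23  C=18  D=27  E=4  F=30  G=4  H=10
Waiting = turnaround − burst: A=0, B=22, C=11, D=21, E=2, F=25, G=0, H=6
Total waiting = 0 + 22 + 11 + 21 + 2 + 25 + 0 + 6 = 87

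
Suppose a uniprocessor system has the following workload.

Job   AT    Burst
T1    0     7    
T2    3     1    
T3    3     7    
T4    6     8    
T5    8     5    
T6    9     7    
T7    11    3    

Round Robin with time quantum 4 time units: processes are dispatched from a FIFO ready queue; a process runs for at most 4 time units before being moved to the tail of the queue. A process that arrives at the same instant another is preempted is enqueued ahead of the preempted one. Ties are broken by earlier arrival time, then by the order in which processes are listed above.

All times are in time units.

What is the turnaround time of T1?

12

Schedule: | T1 0-4 | T2 4-5 | T3 5-9 | T1 9-12 | T4 12-16 | T5 16-20 | T6 20-24 | T3 24-27 | T7 27-30 | T4 30-34 | T5 34-35 | T6 35-38 |
Completion: T1=12  T2=5  T3=27  T4=34  T5=35  T6=38  T7=30
Turnaround(T1) = completion − arrival = 12 − 0 = 12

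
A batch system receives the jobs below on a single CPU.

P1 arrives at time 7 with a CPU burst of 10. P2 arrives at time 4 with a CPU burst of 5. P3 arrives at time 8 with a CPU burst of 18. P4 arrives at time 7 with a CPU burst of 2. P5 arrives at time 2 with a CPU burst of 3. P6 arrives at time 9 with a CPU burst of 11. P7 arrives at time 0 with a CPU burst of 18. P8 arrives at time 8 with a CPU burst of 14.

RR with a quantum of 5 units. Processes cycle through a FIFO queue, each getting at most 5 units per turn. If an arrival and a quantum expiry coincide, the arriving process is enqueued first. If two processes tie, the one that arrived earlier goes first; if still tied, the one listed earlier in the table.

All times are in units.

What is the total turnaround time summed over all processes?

Timeline: | P7 0-5 | P5 5-8 | P2 8-13 | P7 13-18 | P1 18-23 | P4 23-25 | P3 25-30 | P8 30-35 | P6 35-40 | P7 40-45 | P1 45-50 | P3 50-55 | P8 55-60 | P6 60-65 | P7 65-68 | P3 68-73 | P8 73-77 | P6 77-78 | P3 78-81 |
Completion: P1=50  P2=13  P3=81  P4=25  P5=8  P6=78  P7=68  P8=77
Turnaround (C−A): P1=43  P2=9  P3=73  P4=18  P5=6  P6=69  P7=68  P8=69
Turnaround = completion − arrival: P1=43, P2=9, P3=73, P4=18, P5=6, P6=69, P7=68, P8=69
Total turnaround = 43 + 9 + 73 + 18 + 6 + 69 + 68 + 69 = 355

355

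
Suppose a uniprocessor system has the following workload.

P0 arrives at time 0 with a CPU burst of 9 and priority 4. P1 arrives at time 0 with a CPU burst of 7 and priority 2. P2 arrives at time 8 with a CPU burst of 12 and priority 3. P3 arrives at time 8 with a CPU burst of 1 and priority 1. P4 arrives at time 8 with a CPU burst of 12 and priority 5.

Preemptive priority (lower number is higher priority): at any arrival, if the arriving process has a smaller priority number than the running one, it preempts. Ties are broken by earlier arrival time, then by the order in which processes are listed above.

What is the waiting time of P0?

Gantt: | P1 0-7 | P0 7-8 | P3 8-9 | P2 9-21 | P0 21-29 | P4 29-41 |
Completion: P0=29  P1=7  P2=21  P3=9  P4=41
Turnaround (C−A): P0=29  P1=7  P2=13  P3=1  P4=33
Waiting(P0) = turnaround − burst = 29 − 9 = 20

20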